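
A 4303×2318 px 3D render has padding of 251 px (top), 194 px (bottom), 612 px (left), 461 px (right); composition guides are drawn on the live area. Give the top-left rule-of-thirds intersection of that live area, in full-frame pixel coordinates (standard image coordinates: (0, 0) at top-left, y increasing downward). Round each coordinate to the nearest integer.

x = 1689 px, y = 875 px

Content width = 4303 − 612 − 461 = 3230 px; content height = 2318 − 251 − 194 = 1873 px.
Top-left is one-third across and one-third down within the live area.
x = 612 + 1 × 3230/3 = 612 + 1076.67 ≈ 1689
y = 251 + 1 × 1873/3 = 251 + 624.33 ≈ 875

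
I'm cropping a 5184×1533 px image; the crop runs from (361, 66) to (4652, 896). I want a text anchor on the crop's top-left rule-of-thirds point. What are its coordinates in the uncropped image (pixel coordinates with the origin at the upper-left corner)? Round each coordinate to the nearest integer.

Crop width = 4652 − 361 = 4291 px; one third is 1430.33 px.
Crop height = 896 − 66 = 830 px; one third is 276.67 px.
The top-left point is one-third across and one-third down within the crop:
x = 361 + 1 × 1430.33 ≈ 1791; y = 66 + 1 × 276.67 ≈ 343.

(1791, 343)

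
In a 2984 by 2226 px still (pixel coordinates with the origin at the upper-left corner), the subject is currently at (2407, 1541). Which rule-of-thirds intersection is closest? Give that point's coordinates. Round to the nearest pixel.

Third lines: x ∈ {995, 1989}, y ∈ {742, 1484}.
2407 is closer to x = 1989; 1541 is closer to y = 1484.
So the nearest intersection is the lower-right power point.

x = 1989 px, y = 1484 px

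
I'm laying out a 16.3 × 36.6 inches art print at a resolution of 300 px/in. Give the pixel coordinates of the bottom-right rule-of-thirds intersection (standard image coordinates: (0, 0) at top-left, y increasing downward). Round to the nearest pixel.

(3260, 7320)

In pixels the canvas is 16.3 × 300 = 4890 wide and 36.6 × 300 = 10980 tall.
The bottom-right point is two-thirds across and two-thirds down:
x = 2 × 4890/3 ≈ 3260; y = 2 × 10980/3 ≈ 7320.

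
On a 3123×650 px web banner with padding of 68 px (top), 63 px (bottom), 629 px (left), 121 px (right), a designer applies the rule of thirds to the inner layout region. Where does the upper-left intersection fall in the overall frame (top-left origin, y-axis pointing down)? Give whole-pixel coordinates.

(1420, 241)

Content width = 3123 − 629 − 121 = 2373 px; content height = 650 − 68 − 63 = 519 px.
Upper-left is one-third across and one-third down within the inner layout region.
x = 629 + 1 × 2373/3 = 629 + 791.00 ≈ 1420
y = 68 + 1 × 519/3 = 68 + 173.00 ≈ 241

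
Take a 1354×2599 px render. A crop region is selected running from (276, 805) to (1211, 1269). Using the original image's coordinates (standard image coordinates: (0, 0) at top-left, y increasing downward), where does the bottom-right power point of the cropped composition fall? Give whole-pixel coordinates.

x = 899 px, y = 1114 px

Crop width = 1211 − 276 = 935 px; one third is 311.67 px.
Crop height = 1269 − 805 = 464 px; one third is 154.67 px.
The bottom-right point is two-thirds across and two-thirds down within the crop:
x = 276 + 2 × 311.67 ≈ 899; y = 805 + 2 × 154.67 ≈ 1114.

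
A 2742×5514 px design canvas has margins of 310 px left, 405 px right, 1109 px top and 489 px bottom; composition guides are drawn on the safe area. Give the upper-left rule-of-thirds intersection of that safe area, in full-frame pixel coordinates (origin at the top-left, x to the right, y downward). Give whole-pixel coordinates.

x = 986 px, y = 2414 px

Content width = 2742 − 310 − 405 = 2027 px; content height = 5514 − 1109 − 489 = 3916 px.
Upper-left is one-third across and one-third down within the safe area.
x = 310 + 1 × 2027/3 = 310 + 675.67 ≈ 986
y = 1109 + 1 × 3916/3 = 1109 + 1305.33 ≈ 2414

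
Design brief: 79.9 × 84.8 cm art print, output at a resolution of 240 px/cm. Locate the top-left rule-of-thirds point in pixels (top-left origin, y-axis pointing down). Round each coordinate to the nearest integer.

In pixels the canvas is 79.9 × 240 = 19176 wide and 84.8 × 240 = 20352 tall.
The top-left point is one-third across and one-third down:
x = 1 × 19176/3 ≈ 6392; y = 1 × 20352/3 ≈ 6784.

x = 6392 px, y = 6784 px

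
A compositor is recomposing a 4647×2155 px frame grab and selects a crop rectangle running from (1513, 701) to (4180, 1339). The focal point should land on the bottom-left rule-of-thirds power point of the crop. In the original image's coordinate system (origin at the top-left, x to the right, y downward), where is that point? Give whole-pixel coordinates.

Crop width = 4180 − 1513 = 2667 px; one third is 889.00 px.
Crop height = 1339 − 701 = 638 px; one third is 212.67 px.
The bottom-left point is one-third across and two-thirds down within the crop:
x = 1513 + 1 × 889.00 ≈ 2402; y = 701 + 2 × 212.67 ≈ 1126.

(2402, 1126)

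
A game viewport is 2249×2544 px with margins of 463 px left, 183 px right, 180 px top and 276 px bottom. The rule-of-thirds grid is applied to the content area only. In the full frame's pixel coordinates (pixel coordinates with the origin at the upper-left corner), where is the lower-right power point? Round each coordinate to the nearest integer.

Content width = 2249 − 463 − 183 = 1603 px; content height = 2544 − 180 − 276 = 2088 px.
Lower-right is two-thirds across and two-thirds down within the content area.
x = 463 + 2 × 1603/3 = 463 + 1068.67 ≈ 1532
y = 180 + 2 × 2088/3 = 180 + 1392.00 ≈ 1572

(1532, 1572)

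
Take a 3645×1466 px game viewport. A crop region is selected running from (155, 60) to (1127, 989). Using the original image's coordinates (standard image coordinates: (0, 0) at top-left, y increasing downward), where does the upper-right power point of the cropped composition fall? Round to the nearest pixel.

Crop width = 1127 − 155 = 972 px; one third is 324.00 px.
Crop height = 989 − 60 = 929 px; one third is 309.67 px.
The upper-right point is two-thirds across and one-third down within the crop:
x = 155 + 2 × 324.00 ≈ 803; y = 60 + 1 × 309.67 ≈ 370.

x = 803 px, y = 370 px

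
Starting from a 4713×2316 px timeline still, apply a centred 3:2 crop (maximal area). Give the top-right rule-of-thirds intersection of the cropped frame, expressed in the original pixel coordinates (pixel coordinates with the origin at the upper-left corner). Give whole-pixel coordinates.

4713/2316 > 3/2, so the 3:2 crop keeps the full height 2316 and trims width to 2316 × 3/2 = 3474.00 px.
Left offset = (4713 − 3474.00)/2 = 619.50 px; top offset = 0.
Top-right is two-thirds across and one-third down within the crop:
x = 619.50 + 2 × 3474.00/3 ≈ 2936; y = 0.00 + 1 × 2316.00/3 ≈ 772.

(2936, 772)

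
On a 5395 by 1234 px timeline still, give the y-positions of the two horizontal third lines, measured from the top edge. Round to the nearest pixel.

1234 / 3 = 411.33, so the horizontal lines sit at one and two thirds of 1234.

411 px and 823 px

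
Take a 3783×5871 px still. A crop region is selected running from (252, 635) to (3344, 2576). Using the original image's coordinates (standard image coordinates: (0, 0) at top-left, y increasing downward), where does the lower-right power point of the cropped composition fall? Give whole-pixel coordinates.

x = 2313 px, y = 1929 px

Crop width = 3344 − 252 = 3092 px; one third is 1030.67 px.
Crop height = 2576 − 635 = 1941 px; one third is 647.00 px.
The lower-right point is two-thirds across and two-thirds down within the crop:
x = 252 + 2 × 1030.67 ≈ 2313; y = 635 + 2 × 647.00 ≈ 1929.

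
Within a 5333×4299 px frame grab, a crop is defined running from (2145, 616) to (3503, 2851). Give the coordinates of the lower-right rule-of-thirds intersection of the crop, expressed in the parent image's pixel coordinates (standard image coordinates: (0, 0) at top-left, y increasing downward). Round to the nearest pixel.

Crop width = 3503 − 2145 = 1358 px; one third is 452.67 px.
Crop height = 2851 − 616 = 2235 px; one third is 745.00 px.
The lower-right point is two-thirds across and two-thirds down within the crop:
x = 2145 + 2 × 452.67 ≈ 3050; y = 616 + 2 × 745.00 ≈ 2106.

x = 3050 px, y = 2106 px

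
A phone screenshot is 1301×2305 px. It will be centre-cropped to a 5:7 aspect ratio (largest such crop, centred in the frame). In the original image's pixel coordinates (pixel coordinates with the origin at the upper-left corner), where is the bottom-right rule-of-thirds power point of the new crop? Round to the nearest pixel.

1301/2305 < 5/7, so the 5:7 crop keeps the full width 1301 and trims height to 1301 × 7/5 = 1821.40 px.
Top offset = (2305 − 1821.40)/2 = 241.80 px; left offset = 0.
Bottom-right is two-thirds across and two-thirds down within the crop:
x = 0.00 + 2 × 1301.00/3 ≈ 867; y = 241.80 + 2 × 1821.40/3 ≈ 1456.

x = 867 px, y = 1456 px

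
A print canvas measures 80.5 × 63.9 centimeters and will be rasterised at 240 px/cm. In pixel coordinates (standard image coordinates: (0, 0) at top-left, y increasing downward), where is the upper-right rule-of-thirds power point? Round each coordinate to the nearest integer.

In pixels the canvas is 80.5 × 240 = 19320 wide and 63.9 × 240 = 15336 tall.
The upper-right point is two-thirds across and one-third down:
x = 2 × 19320/3 ≈ 12880; y = 1 × 15336/3 ≈ 5112.

x = 12880 px, y = 5112 px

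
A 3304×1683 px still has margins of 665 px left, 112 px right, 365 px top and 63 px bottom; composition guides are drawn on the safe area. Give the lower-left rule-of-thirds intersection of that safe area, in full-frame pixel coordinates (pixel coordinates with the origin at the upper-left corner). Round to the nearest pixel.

Content width = 3304 − 665 − 112 = 2527 px; content height = 1683 − 365 − 63 = 1255 px.
Lower-left is one-third across and two-thirds down within the safe area.
x = 665 + 1 × 2527/3 = 665 + 842.33 ≈ 1507
y = 365 + 2 × 1255/3 = 365 + 836.67 ≈ 1202

x = 1507 px, y = 1202 px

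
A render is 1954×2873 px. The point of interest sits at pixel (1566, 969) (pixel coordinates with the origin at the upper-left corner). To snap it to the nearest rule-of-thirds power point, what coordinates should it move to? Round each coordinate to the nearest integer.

Third lines: x ∈ {651, 1303}, y ∈ {958, 1915}.
1566 is closer to x = 1303; 969 is closer to y = 958.
So the nearest intersection is the upper-right power point.

x = 1303 px, y = 958 px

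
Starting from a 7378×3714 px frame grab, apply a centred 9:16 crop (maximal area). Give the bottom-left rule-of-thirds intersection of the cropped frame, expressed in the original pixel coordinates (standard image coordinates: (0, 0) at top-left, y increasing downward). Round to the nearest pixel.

x = 3341 px, y = 2476 px

7378/3714 > 9/16, so the 9:16 crop keeps the full height 3714 and trims width to 3714 × 9/16 = 2089.12 px.
Left offset = (7378 − 2089.12)/2 = 2644.44 px; top offset = 0.
Bottom-left is one-third across and two-thirds down within the crop:
x = 2644.44 + 1 × 2089.12/3 ≈ 3341; y = 0.00 + 2 × 3714.00/3 ≈ 2476.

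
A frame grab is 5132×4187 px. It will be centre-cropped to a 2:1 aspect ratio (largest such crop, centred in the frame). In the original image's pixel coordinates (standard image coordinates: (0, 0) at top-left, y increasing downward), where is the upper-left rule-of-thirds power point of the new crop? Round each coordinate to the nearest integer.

x = 1711 px, y = 1666 px

5132/4187 < 2/1, so the 2:1 crop keeps the full width 5132 and trims height to 5132 × 1/2 = 2566.00 px.
Top offset = (4187 − 2566.00)/2 = 810.50 px; left offset = 0.
Upper-left is one-third across and one-third down within the crop:
x = 0.00 + 1 × 5132.00/3 ≈ 1711; y = 810.50 + 1 × 2566.00/3 ≈ 1666.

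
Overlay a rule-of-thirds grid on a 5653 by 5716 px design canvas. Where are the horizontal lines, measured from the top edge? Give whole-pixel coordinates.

y = 1905 px and y = 3811 px

5716 / 3 = 1905.33, so the horizontal lines sit at one and two thirds of 5716.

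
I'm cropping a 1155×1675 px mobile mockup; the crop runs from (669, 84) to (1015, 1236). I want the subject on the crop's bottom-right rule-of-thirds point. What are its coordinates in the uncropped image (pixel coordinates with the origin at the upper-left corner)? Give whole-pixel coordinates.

Crop width = 1015 − 669 = 346 px; one third is 115.33 px.
Crop height = 1236 − 84 = 1152 px; one third is 384.00 px.
The bottom-right point is two-thirds across and two-thirds down within the crop:
x = 669 + 2 × 115.33 ≈ 900; y = 84 + 2 × 384.00 ≈ 852.

(900, 852)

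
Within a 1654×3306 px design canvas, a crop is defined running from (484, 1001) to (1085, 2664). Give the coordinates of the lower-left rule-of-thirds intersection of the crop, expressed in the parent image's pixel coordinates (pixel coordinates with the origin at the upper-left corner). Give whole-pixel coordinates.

x = 684 px, y = 2110 px

Crop width = 1085 − 484 = 601 px; one third is 200.33 px.
Crop height = 2664 − 1001 = 1663 px; one third is 554.33 px.
The lower-left point is one-third across and two-thirds down within the crop:
x = 484 + 1 × 200.33 ≈ 684; y = 1001 + 2 × 554.33 ≈ 2110.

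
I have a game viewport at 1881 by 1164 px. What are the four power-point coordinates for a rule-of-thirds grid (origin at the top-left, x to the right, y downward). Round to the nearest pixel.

(627, 388), (1254, 388), (627, 776), (1254, 776)

One third of 1881 is 627; one third of 1164 is 388.
Vertical third lines at x = 627 and x = 1254; horizontal third lines at y = 388 and y = 776.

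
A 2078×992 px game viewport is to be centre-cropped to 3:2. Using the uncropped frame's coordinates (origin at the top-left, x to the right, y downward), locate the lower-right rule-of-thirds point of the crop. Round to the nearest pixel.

2078/992 > 3/2, so the 3:2 crop keeps the full height 992 and trims width to 992 × 3/2 = 1488.00 px.
Left offset = (2078 − 1488.00)/2 = 295.00 px; top offset = 0.
Lower-right is two-thirds across and two-thirds down within the crop:
x = 295.00 + 2 × 1488.00/3 ≈ 1287; y = 0.00 + 2 × 992.00/3 ≈ 661.

(1287, 661)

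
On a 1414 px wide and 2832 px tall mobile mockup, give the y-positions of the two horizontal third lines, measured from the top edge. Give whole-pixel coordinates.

y = 944 px and y = 1888 px

2832 / 3 = 944, so the horizontal lines sit at one and two thirds of 2832.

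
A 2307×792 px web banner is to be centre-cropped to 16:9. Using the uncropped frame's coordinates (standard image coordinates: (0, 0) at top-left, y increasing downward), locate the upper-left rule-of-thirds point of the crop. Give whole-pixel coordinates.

x = 919 px, y = 264 px

2307/792 > 16/9, so the 16:9 crop keeps the full height 792 and trims width to 792 × 16/9 = 1408.00 px.
Left offset = (2307 − 1408.00)/2 = 449.50 px; top offset = 0.
Upper-left is one-third across and one-third down within the crop:
x = 449.50 + 1 × 1408.00/3 ≈ 919; y = 0.00 + 1 × 792.00/3 ≈ 264.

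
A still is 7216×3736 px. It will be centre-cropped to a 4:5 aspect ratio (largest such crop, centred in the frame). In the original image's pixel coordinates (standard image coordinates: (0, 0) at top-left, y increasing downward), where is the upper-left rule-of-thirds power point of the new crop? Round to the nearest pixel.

(3110, 1245)

7216/3736 > 4/5, so the 4:5 crop keeps the full height 3736 and trims width to 3736 × 4/5 = 2988.80 px.
Left offset = (7216 − 2988.80)/2 = 2113.60 px; top offset = 0.
Upper-left is one-third across and one-third down within the crop:
x = 2113.60 + 1 × 2988.80/3 ≈ 3110; y = 0.00 + 1 × 3736.00/3 ≈ 1245.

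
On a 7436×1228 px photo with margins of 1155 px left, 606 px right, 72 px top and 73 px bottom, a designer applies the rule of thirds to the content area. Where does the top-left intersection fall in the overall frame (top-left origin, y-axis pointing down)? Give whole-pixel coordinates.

(3047, 433)

Content width = 7436 − 1155 − 606 = 5675 px; content height = 1228 − 72 − 73 = 1083 px.
Top-left is one-third across and one-third down within the content area.
x = 1155 + 1 × 5675/3 = 1155 + 1891.67 ≈ 3047
y = 72 + 1 × 1083/3 = 72 + 361.00 ≈ 433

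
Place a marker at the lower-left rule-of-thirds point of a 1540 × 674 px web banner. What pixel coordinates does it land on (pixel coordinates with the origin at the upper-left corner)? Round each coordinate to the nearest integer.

x = 513 px, y = 449 px

The lower-left point sits one-third of the way across and two-thirds of the way down.
x = 1 × 1540/3 ≈ 513; y = 2 × 674/3 ≈ 449.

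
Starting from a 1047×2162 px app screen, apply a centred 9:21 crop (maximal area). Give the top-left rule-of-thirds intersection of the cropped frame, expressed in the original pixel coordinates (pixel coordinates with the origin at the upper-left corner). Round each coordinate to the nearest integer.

x = 369 px, y = 721 px

1047/2162 > 9/21, so the 9:21 crop keeps the full height 2162 and trims width to 2162 × 9/21 = 926.57 px.
Left offset = (1047 − 926.57)/2 = 60.21 px; top offset = 0.
Top-left is one-third across and one-third down within the crop:
x = 60.21 + 1 × 926.57/3 ≈ 369; y = 0.00 + 1 × 2162.00/3 ≈ 721.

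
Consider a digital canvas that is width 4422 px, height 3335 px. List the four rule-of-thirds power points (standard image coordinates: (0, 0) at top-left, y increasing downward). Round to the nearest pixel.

(1474, 1112), (2948, 1112), (1474, 2223), (2948, 2223)

One third of 4422 is 1474; one third of 3335 is 1111.67.
Vertical third lines at x = 1474 and x = 2948; horizontal third lines at y = 1112 and y = 2223.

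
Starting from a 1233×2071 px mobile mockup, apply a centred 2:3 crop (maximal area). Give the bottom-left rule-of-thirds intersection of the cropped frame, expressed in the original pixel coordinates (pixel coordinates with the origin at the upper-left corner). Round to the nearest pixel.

(411, 1344)

1233/2071 < 2/3, so the 2:3 crop keeps the full width 1233 and trims height to 1233 × 3/2 = 1849.50 px.
Top offset = (2071 − 1849.50)/2 = 110.75 px; left offset = 0.
Bottom-left is one-third across and two-thirds down within the crop:
x = 0.00 + 1 × 1233.00/3 ≈ 411; y = 110.75 + 2 × 1849.50/3 ≈ 1344.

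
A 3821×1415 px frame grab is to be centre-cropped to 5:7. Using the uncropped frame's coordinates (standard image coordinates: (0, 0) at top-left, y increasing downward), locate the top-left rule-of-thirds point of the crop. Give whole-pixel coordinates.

x = 1742 px, y = 472 px

3821/1415 > 5/7, so the 5:7 crop keeps the full height 1415 and trims width to 1415 × 5/7 = 1010.71 px.
Left offset = (3821 − 1010.71)/2 = 1405.14 px; top offset = 0.
Top-left is one-third across and one-third down within the crop:
x = 1405.14 + 1 × 1010.71/3 ≈ 1742; y = 0.00 + 1 × 1415.00/3 ≈ 472.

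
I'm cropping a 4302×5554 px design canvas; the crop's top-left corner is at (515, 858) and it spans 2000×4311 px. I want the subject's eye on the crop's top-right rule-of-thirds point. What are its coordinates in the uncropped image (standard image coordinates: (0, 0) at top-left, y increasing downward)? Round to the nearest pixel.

x = 1848 px, y = 2295 px

One third of the crop width 2000 is 666.67 px.
One third of the crop height 4311 is 1437.00 px.
The top-right point is two-thirds across and one-third down within the crop:
x = 515 + 2 × 666.67 ≈ 1848; y = 858 + 1 × 1437.00 ≈ 2295.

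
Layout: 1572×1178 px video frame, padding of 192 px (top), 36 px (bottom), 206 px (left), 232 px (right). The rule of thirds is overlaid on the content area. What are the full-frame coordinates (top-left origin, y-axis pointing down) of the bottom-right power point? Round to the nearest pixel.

Content width = 1572 − 206 − 232 = 1134 px; content height = 1178 − 192 − 36 = 950 px.
Bottom-right is two-thirds across and two-thirds down within the content area.
x = 206 + 2 × 1134/3 = 206 + 756.00 ≈ 962
y = 192 + 2 × 950/3 = 192 + 633.33 ≈ 825

(962, 825)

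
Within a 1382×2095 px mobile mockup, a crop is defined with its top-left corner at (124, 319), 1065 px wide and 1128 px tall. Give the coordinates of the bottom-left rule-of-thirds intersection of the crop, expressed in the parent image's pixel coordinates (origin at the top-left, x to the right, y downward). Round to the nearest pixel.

x = 479 px, y = 1071 px

One third of the crop width 1065 is 355.00 px.
One third of the crop height 1128 is 376.00 px.
The bottom-left point is one-third across and two-thirds down within the crop:
x = 124 + 1 × 355.00 ≈ 479; y = 319 + 2 × 376.00 ≈ 1071.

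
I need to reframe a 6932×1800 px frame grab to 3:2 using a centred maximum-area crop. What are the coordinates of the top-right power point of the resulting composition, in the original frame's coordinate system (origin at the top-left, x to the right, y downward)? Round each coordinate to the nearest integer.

(3916, 600)

6932/1800 > 3/2, so the 3:2 crop keeps the full height 1800 and trims width to 1800 × 3/2 = 2700.00 px.
Left offset = (6932 − 2700.00)/2 = 2116.00 px; top offset = 0.
Top-right is two-thirds across and one-third down within the crop:
x = 2116.00 + 2 × 2700.00/3 ≈ 3916; y = 0.00 + 1 × 1800.00/3 ≈ 600.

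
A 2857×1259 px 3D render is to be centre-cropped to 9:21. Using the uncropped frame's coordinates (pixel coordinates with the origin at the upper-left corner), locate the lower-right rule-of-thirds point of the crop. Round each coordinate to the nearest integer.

2857/1259 > 9/21, so the 9:21 crop keeps the full height 1259 and trims width to 1259 × 9/21 = 539.57 px.
Left offset = (2857 − 539.57)/2 = 1158.71 px; top offset = 0.
Lower-right is two-thirds across and two-thirds down within the crop:
x = 1158.71 + 2 × 539.57/3 ≈ 1518; y = 0.00 + 2 × 1259.00/3 ≈ 839.

x = 1518 px, y = 839 px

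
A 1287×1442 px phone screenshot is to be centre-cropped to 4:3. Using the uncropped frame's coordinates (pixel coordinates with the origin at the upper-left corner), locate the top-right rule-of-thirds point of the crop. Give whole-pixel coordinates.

1287/1442 < 4/3, so the 4:3 crop keeps the full width 1287 and trims height to 1287 × 3/4 = 965.25 px.
Top offset = (1442 − 965.25)/2 = 238.38 px; left offset = 0.
Top-right is two-thirds across and one-third down within the crop:
x = 0.00 + 2 × 1287.00/3 ≈ 858; y = 238.38 + 1 × 965.25/3 ≈ 560.

(858, 560)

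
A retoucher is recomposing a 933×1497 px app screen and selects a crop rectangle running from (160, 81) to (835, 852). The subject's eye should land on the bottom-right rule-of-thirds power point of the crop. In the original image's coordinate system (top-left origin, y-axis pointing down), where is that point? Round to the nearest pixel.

x = 610 px, y = 595 px

Crop width = 835 − 160 = 675 px; one third is 225.00 px.
Crop height = 852 − 81 = 771 px; one third is 257.00 px.
The bottom-right point is two-thirds across and two-thirds down within the crop:
x = 160 + 2 × 225.00 ≈ 610; y = 81 + 2 × 257.00 ≈ 595.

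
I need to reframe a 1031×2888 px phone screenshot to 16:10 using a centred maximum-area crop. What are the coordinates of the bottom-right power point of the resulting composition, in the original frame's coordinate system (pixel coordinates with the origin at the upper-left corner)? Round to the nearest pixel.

x = 687 px, y = 1551 px

1031/2888 < 16/10, so the 16:10 crop keeps the full width 1031 and trims height to 1031 × 10/16 = 644.38 px.
Top offset = (2888 − 644.38)/2 = 1121.81 px; left offset = 0.
Bottom-right is two-thirds across and two-thirds down within the crop:
x = 0.00 + 2 × 1031.00/3 ≈ 687; y = 1121.81 + 2 × 644.38/3 ≈ 1551.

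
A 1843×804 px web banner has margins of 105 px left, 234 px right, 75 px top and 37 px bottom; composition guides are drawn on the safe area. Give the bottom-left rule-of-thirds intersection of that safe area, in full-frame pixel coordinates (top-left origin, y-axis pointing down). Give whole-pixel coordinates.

x = 606 px, y = 536 px

Content width = 1843 − 105 − 234 = 1504 px; content height = 804 − 75 − 37 = 692 px.
Bottom-left is one-third across and two-thirds down within the safe area.
x = 105 + 1 × 1504/3 = 105 + 501.33 ≈ 606
y = 75 + 2 × 692/3 = 75 + 461.33 ≈ 536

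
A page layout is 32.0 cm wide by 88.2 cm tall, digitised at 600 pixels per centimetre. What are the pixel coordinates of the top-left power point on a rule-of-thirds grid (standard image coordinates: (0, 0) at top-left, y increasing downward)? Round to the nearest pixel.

(6400, 17640)

In pixels the canvas is 32.0 × 600 = 19200 wide and 88.2 × 600 = 52920 tall.
The top-left point is one-third across and one-third down:
x = 1 × 19200/3 ≈ 6400; y = 1 × 52920/3 ≈ 17640.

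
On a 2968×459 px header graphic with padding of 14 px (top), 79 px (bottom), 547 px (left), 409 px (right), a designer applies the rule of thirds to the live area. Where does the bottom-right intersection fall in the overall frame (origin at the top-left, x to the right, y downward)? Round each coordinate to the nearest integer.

(1888, 258)

Content width = 2968 − 547 − 409 = 2012 px; content height = 459 − 14 − 79 = 366 px.
Bottom-right is two-thirds across and two-thirds down within the live area.
x = 547 + 2 × 2012/3 = 547 + 1341.33 ≈ 1888
y = 14 + 2 × 366/3 = 14 + 244.00 ≈ 258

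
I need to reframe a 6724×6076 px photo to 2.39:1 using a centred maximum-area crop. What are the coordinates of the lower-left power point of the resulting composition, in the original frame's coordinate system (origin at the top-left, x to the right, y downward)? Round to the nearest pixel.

6724/6076 < 2.39/1, so the 2.39:1 crop keeps the full width 6724 and trims height to 6724 × 1/2.39 = 2813.39 px.
Top offset = (6076 − 2813.39)/2 = 1631.31 px; left offset = 0.
Lower-left is one-third across and two-thirds down within the crop:
x = 0.00 + 1 × 6724.00/3 ≈ 2241; y = 1631.31 + 2 × 2813.39/3 ≈ 3507.

x = 2241 px, y = 3507 px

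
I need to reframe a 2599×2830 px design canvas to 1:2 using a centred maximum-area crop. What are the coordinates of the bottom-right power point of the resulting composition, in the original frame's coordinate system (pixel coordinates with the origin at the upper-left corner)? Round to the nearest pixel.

(1535, 1887)

2599/2830 > 1/2, so the 1:2 crop keeps the full height 2830 and trims width to 2830 × 1/2 = 1415.00 px.
Left offset = (2599 − 1415.00)/2 = 592.00 px; top offset = 0.
Bottom-right is two-thirds across and two-thirds down within the crop:
x = 592.00 + 2 × 1415.00/3 ≈ 1535; y = 0.00 + 2 × 2830.00/3 ≈ 1887.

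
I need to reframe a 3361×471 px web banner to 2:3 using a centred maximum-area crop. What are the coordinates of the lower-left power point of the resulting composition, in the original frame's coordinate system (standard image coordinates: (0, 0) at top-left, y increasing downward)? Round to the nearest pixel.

3361/471 > 2/3, so the 2:3 crop keeps the full height 471 and trims width to 471 × 2/3 = 314.00 px.
Left offset = (3361 − 314.00)/2 = 1523.50 px; top offset = 0.
Lower-left is one-third across and two-thirds down within the crop:
x = 1523.50 + 1 × 314.00/3 ≈ 1628; y = 0.00 + 2 × 471.00/3 ≈ 314.

(1628, 314)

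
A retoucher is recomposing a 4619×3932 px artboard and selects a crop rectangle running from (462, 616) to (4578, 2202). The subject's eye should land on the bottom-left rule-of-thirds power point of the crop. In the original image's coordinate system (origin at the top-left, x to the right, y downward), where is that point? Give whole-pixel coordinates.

Crop width = 4578 − 462 = 4116 px; one third is 1372.00 px.
Crop height = 2202 − 616 = 1586 px; one third is 528.67 px.
The bottom-left point is one-third across and two-thirds down within the crop:
x = 462 + 1 × 1372.00 ≈ 1834; y = 616 + 2 × 528.67 ≈ 1673.

x = 1834 px, y = 1673 px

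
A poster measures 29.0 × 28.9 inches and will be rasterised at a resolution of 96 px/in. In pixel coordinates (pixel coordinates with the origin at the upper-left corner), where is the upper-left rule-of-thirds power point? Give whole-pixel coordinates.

x = 928 px, y = 925 px

In pixels the canvas is 29.0 × 96 = 2784 wide and 28.9 × 96 = 2774.4 tall.
The upper-left point is one-third across and one-third down:
x = 1 × 2784/3 ≈ 928; y = 1 × 2774.4/3 ≈ 925.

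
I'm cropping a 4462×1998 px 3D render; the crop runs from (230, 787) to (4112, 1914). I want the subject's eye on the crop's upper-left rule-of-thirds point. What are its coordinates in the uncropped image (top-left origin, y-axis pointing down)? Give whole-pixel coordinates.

Crop width = 4112 − 230 = 3882 px; one third is 1294.00 px.
Crop height = 1914 − 787 = 1127 px; one third is 375.67 px.
The upper-left point is one-third across and one-third down within the crop:
x = 230 + 1 × 1294.00 ≈ 1524; y = 787 + 1 × 375.67 ≈ 1163.

x = 1524 px, y = 1163 px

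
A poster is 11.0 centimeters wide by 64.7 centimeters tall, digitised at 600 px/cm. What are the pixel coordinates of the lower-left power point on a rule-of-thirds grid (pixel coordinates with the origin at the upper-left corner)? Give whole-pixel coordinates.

x = 2200 px, y = 25880 px

In pixels the canvas is 11.0 × 600 = 6600 wide and 64.7 × 600 = 38820 tall.
The lower-left point is one-third across and two-thirds down:
x = 1 × 6600/3 ≈ 2200; y = 2 × 38820/3 ≈ 25880.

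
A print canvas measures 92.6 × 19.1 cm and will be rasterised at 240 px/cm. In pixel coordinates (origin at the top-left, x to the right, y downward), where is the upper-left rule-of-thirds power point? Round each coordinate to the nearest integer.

In pixels the canvas is 92.6 × 240 = 22224 wide and 19.1 × 240 = 4584 tall.
The upper-left point is one-third across and one-third down:
x = 1 × 22224/3 ≈ 7408; y = 1 × 4584/3 ≈ 1528.

(7408, 1528)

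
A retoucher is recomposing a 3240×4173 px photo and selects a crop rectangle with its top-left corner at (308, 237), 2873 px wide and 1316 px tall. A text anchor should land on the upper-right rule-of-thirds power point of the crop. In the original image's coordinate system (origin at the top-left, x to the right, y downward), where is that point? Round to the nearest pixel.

x = 2223 px, y = 676 px

One third of the crop width 2873 is 957.67 px.
One third of the crop height 1316 is 438.67 px.
The upper-right point is two-thirds across and one-third down within the crop:
x = 308 + 2 × 957.67 ≈ 2223; y = 237 + 1 × 438.67 ≈ 676.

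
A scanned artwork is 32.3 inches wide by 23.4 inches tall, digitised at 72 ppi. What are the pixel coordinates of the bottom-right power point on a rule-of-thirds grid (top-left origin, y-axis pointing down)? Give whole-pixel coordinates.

x = 1550 px, y = 1123 px

In pixels the canvas is 32.3 × 72 = 2325.6 wide and 23.4 × 72 = 1684.8 tall.
The bottom-right point is two-thirds across and two-thirds down:
x = 2 × 2325.6/3 ≈ 1550; y = 2 × 1684.8/3 ≈ 1123.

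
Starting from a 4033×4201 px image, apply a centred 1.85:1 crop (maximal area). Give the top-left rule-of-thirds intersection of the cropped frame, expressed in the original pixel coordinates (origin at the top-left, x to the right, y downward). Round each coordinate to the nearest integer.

4033/4201 < 1.85/1, so the 1.85:1 crop keeps the full width 4033 and trims height to 4033 × 1/1.85 = 2180.00 px.
Top offset = (4201 − 2180.00)/2 = 1010.50 px; left offset = 0.
Top-left is one-third across and one-third down within the crop:
x = 0.00 + 1 × 4033.00/3 ≈ 1344; y = 1010.50 + 1 × 2180.00/3 ≈ 1737.

(1344, 1737)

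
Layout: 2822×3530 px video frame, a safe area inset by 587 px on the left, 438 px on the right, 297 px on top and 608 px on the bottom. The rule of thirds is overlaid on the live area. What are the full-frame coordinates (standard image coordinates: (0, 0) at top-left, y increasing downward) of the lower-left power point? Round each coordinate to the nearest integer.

x = 1186 px, y = 2047 px

Content width = 2822 − 587 − 438 = 1797 px; content height = 3530 − 297 − 608 = 2625 px.
Lower-left is one-third across and two-thirds down within the live area.
x = 587 + 1 × 1797/3 = 587 + 599.00 ≈ 1186
y = 297 + 2 × 2625/3 = 297 + 1750.00 ≈ 2047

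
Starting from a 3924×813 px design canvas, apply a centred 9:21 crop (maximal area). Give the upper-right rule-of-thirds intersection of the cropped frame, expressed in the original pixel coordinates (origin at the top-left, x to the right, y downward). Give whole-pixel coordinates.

(2020, 271)

3924/813 > 9/21, so the 9:21 crop keeps the full height 813 and trims width to 813 × 9/21 = 348.43 px.
Left offset = (3924 − 348.43)/2 = 1787.79 px; top offset = 0.
Upper-right is two-thirds across and one-third down within the crop:
x = 1787.79 + 2 × 348.43/3 ≈ 2020; y = 0.00 + 1 × 813.00/3 ≈ 271.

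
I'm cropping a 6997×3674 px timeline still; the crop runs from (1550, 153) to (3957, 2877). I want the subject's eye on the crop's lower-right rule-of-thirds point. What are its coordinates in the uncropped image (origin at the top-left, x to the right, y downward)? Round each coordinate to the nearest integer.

Crop width = 3957 − 1550 = 2407 px; one third is 802.33 px.
Crop height = 2877 − 153 = 2724 px; one third is 908.00 px.
The lower-right point is two-thirds across and two-thirds down within the crop:
x = 1550 + 2 × 802.33 ≈ 3155; y = 153 + 2 × 908.00 ≈ 1969.

x = 3155 px, y = 1969 px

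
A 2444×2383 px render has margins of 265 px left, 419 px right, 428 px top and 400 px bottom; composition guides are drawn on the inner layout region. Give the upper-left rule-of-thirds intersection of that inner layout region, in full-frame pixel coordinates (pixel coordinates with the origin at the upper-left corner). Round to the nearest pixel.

(852, 946)

Content width = 2444 − 265 − 419 = 1760 px; content height = 2383 − 428 − 400 = 1555 px.
Upper-left is one-third across and one-third down within the inner layout region.
x = 265 + 1 × 1760/3 = 265 + 586.67 ≈ 852
y = 428 + 1 × 1555/3 = 428 + 518.33 ≈ 946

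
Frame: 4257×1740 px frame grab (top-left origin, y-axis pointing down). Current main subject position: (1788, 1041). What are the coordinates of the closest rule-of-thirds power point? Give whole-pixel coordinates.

Third lines: x ∈ {1419, 2838}, y ∈ {580, 1160}.
1788 is closer to x = 1419; 1041 is closer to y = 1160.
So the nearest intersection is the lower-left power point.

(1419, 1160)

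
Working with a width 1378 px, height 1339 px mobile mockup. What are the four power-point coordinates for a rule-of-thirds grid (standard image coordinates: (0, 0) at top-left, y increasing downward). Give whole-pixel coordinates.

(459, 446), (919, 446), (459, 893), (919, 893)

One third of 1378 is 459.33; one third of 1339 is 446.33.
Vertical third lines at x = 459 and x = 919; horizontal third lines at y = 446 and y = 893.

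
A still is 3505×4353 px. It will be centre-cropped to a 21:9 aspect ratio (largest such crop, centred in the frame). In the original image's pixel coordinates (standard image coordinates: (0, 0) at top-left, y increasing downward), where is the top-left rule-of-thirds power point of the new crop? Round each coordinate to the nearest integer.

3505/4353 < 21/9, so the 21:9 crop keeps the full width 3505 and trims height to 3505 × 9/21 = 1502.14 px.
Top offset = (4353 − 1502.14)/2 = 1425.43 px; left offset = 0.
Top-left is one-third across and one-third down within the crop:
x = 0.00 + 1 × 3505.00/3 ≈ 1168; y = 1425.43 + 1 × 1502.14/3 ≈ 1926.

x = 1168 px, y = 1926 px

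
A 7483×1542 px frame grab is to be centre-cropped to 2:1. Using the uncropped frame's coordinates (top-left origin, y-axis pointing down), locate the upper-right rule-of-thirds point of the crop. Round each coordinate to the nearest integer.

x = 4256 px, y = 514 px

7483/1542 > 2/1, so the 2:1 crop keeps the full height 1542 and trims width to 1542 × 2/1 = 3084.00 px.
Left offset = (7483 − 3084.00)/2 = 2199.50 px; top offset = 0.
Upper-right is two-thirds across and one-third down within the crop:
x = 2199.50 + 2 × 3084.00/3 ≈ 4256; y = 0.00 + 1 × 1542.00/3 ≈ 514.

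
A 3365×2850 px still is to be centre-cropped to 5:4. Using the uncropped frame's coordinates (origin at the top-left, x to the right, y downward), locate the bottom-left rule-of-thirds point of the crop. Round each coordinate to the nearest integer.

3365/2850 < 5/4, so the 5:4 crop keeps the full width 3365 and trims height to 3365 × 4/5 = 2692.00 px.
Top offset = (2850 − 2692.00)/2 = 79.00 px; left offset = 0.
Bottom-left is one-third across and two-thirds down within the crop:
x = 0.00 + 1 × 3365.00/3 ≈ 1122; y = 79.00 + 2 × 2692.00/3 ≈ 1874.

(1122, 1874)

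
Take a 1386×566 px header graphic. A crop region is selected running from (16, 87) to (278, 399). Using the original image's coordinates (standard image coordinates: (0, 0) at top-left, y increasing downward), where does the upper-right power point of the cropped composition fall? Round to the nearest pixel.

Crop width = 278 − 16 = 262 px; one third is 87.33 px.
Crop height = 399 − 87 = 312 px; one third is 104.00 px.
The upper-right point is two-thirds across and one-third down within the crop:
x = 16 + 2 × 87.33 ≈ 191; y = 87 + 1 × 104.00 ≈ 191.

(191, 191)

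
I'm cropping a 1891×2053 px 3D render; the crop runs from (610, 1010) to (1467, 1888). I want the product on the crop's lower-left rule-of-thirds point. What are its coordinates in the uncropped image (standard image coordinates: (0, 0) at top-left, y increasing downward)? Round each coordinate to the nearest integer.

x = 896 px, y = 1595 px

Crop width = 1467 − 610 = 857 px; one third is 285.67 px.
Crop height = 1888 − 1010 = 878 px; one third is 292.67 px.
The lower-left point is one-third across and two-thirds down within the crop:
x = 610 + 1 × 285.67 ≈ 896; y = 1010 + 2 × 292.67 ≈ 1595.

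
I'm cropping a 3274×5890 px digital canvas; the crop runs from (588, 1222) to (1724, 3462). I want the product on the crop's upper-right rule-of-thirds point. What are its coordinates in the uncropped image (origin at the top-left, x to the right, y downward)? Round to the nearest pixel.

Crop width = 1724 − 588 = 1136 px; one third is 378.67 px.
Crop height = 3462 − 1222 = 2240 px; one third is 746.67 px.
The upper-right point is two-thirds across and one-third down within the crop:
x = 588 + 2 × 378.67 ≈ 1345; y = 1222 + 1 × 746.67 ≈ 1969.

x = 1345 px, y = 1969 px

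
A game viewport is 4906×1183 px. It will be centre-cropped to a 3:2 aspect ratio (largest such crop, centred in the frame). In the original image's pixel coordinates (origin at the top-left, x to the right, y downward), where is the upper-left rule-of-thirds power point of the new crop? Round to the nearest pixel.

x = 2157 px, y = 394 px

4906/1183 > 3/2, so the 3:2 crop keeps the full height 1183 and trims width to 1183 × 3/2 = 1774.50 px.
Left offset = (4906 − 1774.50)/2 = 1565.75 px; top offset = 0.
Upper-left is one-third across and one-third down within the crop:
x = 1565.75 + 1 × 1774.50/3 ≈ 2157; y = 0.00 + 1 × 1183.00/3 ≈ 394.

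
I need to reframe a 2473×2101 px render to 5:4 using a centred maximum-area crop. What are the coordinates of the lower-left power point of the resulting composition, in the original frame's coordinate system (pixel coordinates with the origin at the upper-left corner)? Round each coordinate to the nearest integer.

(824, 1380)

2473/2101 < 5/4, so the 5:4 crop keeps the full width 2473 and trims height to 2473 × 4/5 = 1978.40 px.
Top offset = (2101 − 1978.40)/2 = 61.30 px; left offset = 0.
Lower-left is one-third across and two-thirds down within the crop:
x = 0.00 + 1 × 2473.00/3 ≈ 824; y = 61.30 + 2 × 1978.40/3 ≈ 1380.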